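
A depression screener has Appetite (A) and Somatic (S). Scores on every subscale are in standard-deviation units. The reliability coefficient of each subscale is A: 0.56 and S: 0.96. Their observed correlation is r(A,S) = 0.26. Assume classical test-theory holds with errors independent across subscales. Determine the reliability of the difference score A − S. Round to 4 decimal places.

Var(A−S) = 1 + 1 − 2·0.26 = 2 − 0.52 = 1.48.
Under uncorrelated errors the observed covariances equal the true-score covariances, so only the own-variance terms attenuate.
True-score variance = [0.56 + 0.96] − 0.52 = 1.52 − 0.52 = 1.
Reliability = 1 / 1.48 = 0.6757.

0.6757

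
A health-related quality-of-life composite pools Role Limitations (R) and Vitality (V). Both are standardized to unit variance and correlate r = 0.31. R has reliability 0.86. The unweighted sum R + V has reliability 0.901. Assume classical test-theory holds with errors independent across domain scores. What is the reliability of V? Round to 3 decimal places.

0.881

Var(R+V) = 2 + 2·0.31 = 2.620.
True-score variance = ρ_R + ρ_V + 2·0.31, so 0.901 = (0.86 + ρ_V + 0.62) / 2.620.
ρ_V = 0.901·2.620 − 0.86 − 0.62 = 0.881.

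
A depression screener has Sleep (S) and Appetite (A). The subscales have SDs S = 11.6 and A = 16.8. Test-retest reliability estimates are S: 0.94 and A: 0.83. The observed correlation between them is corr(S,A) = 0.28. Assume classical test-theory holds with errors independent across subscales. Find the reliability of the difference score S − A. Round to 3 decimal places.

0.818

Var(S−A) = 11.6² + 16.8² − 2·11.6·16.8·0.28 = 416.8 − 109.133 = 307.667.
With uncorrelated errors the cross-covariances are all true-score covariance, so they carry over unchanged; only the diagonal terms shrink to ρᵢσᵢ².
True-score variance = [11.6²·0.94 + 16.8²·0.83] − 109.133 = 360.746 − 109.133 = 251.613.
Reliability = 251.613 / 307.667 = 0.818.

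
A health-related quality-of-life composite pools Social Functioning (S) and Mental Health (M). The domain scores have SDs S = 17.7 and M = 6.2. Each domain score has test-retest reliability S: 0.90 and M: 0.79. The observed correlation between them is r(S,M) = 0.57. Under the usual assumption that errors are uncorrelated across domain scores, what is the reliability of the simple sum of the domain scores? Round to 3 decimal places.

Var(S+M) = 17.7² + 6.2² + 2·[17.7·6.2·0.57] = 351.73 + 125.104 = 476.834.
Under uncorrelated errors the observed covariances equal the true-score covariances, so only the own-variance terms attenuate.
True-score variance = [17.7²·0.90 + 6.2²·0.79] + 125.104 = 312.329 + 125.104 = 437.432.
Reliability = 437.432 / 476.834 = 0.917.

0.917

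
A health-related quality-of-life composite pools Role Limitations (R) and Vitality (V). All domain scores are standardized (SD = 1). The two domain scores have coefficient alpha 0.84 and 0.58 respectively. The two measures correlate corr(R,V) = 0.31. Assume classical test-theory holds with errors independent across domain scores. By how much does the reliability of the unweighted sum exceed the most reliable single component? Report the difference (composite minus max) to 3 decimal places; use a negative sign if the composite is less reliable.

-0.061

Var(sum) = 2 + 0.62 = 2.62; true-score variance = 1.42 + 0.62 = 2.04; composite reliability = 0.7786.
Max component reliability = 0.8400.
Difference = 0.7786 − 0.8400 = -0.061.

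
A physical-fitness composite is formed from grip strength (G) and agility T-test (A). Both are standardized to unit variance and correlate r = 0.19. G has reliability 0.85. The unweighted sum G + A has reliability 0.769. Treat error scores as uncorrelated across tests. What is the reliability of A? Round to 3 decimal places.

0.600

Var(G+A) = 2 + 2·0.19 = 2.380.
True-score variance = ρ_G + ρ_A + 2·0.19, so 0.769 = (0.85 + ρ_A + 0.38) / 2.380.
ρ_A = 0.769·2.380 − 0.85 − 0.38 = 0.600.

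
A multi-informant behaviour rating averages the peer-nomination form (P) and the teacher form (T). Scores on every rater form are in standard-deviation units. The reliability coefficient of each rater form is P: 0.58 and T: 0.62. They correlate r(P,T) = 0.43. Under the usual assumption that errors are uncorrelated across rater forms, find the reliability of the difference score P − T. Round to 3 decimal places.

Var(P−T) = 1 + 1 − 2·0.43 = 2 − 0.86 = 1.14.
With uncorrelated errors the cross-covariances are all true-score covariance, so they carry over unchanged; only the diagonal terms shrink to ρᵢσᵢ².
True-score variance = [0.58 + 0.62] − 0.86 = 1.2 − 0.86 = 0.34.
Reliability = 0.34 / 1.14 = 0.298.

0.298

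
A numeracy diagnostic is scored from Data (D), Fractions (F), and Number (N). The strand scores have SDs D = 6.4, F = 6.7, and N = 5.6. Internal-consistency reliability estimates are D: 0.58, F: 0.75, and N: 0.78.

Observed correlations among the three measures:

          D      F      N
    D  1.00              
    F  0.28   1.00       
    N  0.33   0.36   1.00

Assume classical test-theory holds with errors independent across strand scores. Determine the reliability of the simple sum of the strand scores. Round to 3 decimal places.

0.816

Var(D+F+N) = 6.4² + 6.7² + 5.6² + 2·[6.4·6.7·0.28 + 6.4·5.6·0.33 + 6.7·5.6·0.36] = 117.21 + 74.6816 = 191.892.
Because errors are independent across components, Cov(Tᵢ,Tⱼ) = Cov(Xᵢ,Xⱼ); the off-diagonal part of the true-score variance is the same as above.
True-score variance = [6.4²·0.58 + 6.7²·0.75 + 5.6²·0.78] + 74.6816 = 81.8851 + 74.6816 = 156.567.
Reliability = 156.567 / 191.892 = 0.816.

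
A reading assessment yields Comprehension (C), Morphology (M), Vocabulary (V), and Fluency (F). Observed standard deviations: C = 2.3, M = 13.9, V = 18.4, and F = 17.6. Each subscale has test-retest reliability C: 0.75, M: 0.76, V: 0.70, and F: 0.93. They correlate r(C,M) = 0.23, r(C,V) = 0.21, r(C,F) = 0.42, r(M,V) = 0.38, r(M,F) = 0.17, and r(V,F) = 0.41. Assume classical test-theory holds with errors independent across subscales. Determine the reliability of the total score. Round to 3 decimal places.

Var(C+M+V+F) = 2.3² + 13.9² + 18.4² + 17.6² + 2·[2.3·13.9·0.23 + 2.3·18.4·0.21 + 2.3·17.6·0.42 + 13.9·18.4·0.38 + 13.9·17.6·0.17 + 18.4·17.6·0.41] = 846.82 + 609.588 = 1456.41.
Because errors are independent across components, Cov(Tᵢ,Tⱼ) = Cov(Xᵢ,Xⱼ); the off-diagonal part of the true-score variance is the same as above.
True-score variance = [2.3²·0.75 + 13.9²·0.76 + 18.4²·0.70 + 17.6²·0.93] + 609.588 = 675.876 + 609.588 = 1285.46.
Reliability = 1285.46 / 1456.41 = 0.883.

0.883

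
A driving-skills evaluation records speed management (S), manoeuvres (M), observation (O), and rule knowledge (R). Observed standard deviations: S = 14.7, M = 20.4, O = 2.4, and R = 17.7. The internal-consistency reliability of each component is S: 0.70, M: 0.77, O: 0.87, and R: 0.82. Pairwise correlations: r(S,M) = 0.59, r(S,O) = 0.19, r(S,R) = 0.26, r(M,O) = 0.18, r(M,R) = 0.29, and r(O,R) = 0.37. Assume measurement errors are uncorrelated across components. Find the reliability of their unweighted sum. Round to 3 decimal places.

Var(S+M+O+R) = 14.7² + 20.4² + 2.4² + 17.7² + 2·[14.7·20.4·0.59 + 14.7·2.4·0.19 + 14.7·17.7·0.26 + 20.4·2.4·0.18 + 20.4·17.7·0.29 + 2.4·17.7·0.37] = 951.3 + 761.051 = 1712.35.
Under uncorrelated errors the observed covariances equal the true-score covariances, so only the own-variance terms attenuate.
True-score variance = [14.7²·0.70 + 20.4²·0.77 + 2.4²·0.87 + 17.7²·0.82] + 761.051 = 733.615 + 761.051 = 1494.67.
Reliability = 1494.67 / 1712.35 = 0.873.

0.873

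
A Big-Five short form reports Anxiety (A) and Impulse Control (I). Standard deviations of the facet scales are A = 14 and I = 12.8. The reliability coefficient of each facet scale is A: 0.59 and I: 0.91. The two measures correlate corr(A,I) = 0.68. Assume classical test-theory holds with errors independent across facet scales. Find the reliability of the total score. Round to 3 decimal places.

0.842

Var(A+I) = 14² + 12.8² + 2·[14·12.8·0.68] = 359.84 + 243.712 = 603.552.
Under uncorrelated errors the observed covariances equal the true-score covariances, so only the own-variance terms attenuate.
True-score variance = [14²·0.59 + 12.8²·0.91] + 243.712 = 264.734 + 243.712 = 508.446.
Reliability = 508.446 / 603.552 = 0.842.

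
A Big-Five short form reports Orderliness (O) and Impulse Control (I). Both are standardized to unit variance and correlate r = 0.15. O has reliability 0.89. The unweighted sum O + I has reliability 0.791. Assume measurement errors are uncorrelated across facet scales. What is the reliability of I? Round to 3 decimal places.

0.629

Var(O+I) = 2 + 2·0.15 = 2.300.
True-score variance = ρ_O + ρ_I + 2·0.15, so 0.791 = (0.89 + ρ_I + 0.30) / 2.300.
ρ_I = 0.791·2.300 − 0.89 − 0.30 = 0.629.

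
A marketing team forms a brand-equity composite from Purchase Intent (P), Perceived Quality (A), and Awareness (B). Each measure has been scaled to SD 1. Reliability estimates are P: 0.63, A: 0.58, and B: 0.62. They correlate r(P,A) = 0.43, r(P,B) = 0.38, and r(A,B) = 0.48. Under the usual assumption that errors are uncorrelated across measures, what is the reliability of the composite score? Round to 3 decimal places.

Var(P+A+B) = 3 + 2·[0.43 + 0.38 + 0.48] = 3 + 2.58 = 5.58.
Under uncorrelated errors the observed covariances equal the true-score covariances, so only the own-variance terms attenuate.
True-score variance = [0.63 + 0.58 + 0.62] + 2.58 = 1.83 + 2.58 = 4.41.
Reliability = 4.41 / 5.58 = 0.790.

0.790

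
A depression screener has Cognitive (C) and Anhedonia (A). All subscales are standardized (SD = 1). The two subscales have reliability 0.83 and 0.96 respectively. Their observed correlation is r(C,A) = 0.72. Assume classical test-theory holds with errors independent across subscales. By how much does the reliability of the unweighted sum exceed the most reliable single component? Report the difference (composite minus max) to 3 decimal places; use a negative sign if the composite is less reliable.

Var(sum) = 2 + 1.44 = 3.44; true-score variance = 1.79 + 1.44 = 3.23; composite reliability = 0.9390.
Max component reliability = 0.9600.
Difference = 0.9390 − 0.9600 = -0.021.

-0.021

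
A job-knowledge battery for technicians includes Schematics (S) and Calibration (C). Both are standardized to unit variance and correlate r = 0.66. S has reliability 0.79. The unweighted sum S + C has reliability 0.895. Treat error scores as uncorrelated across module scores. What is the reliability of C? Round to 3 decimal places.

Var(S+C) = 2 + 2·0.66 = 3.320.
True-score variance = ρ_S + ρ_C + 2·0.66, so 0.895 = (0.79 + ρ_C + 1.32) / 3.320.
ρ_C = 0.895·3.320 − 0.79 − 1.32 = 0.861.

0.861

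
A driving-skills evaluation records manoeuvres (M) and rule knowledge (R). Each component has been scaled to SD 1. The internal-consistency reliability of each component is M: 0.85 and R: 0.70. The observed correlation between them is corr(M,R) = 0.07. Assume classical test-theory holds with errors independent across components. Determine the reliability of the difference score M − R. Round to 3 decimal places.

0.758

Var(M−R) = 1 + 1 − 2·0.07 = 2 − 0.14 = 1.86.
Under uncorrelated errors the observed covariances equal the true-score covariances, so only the own-variance terms attenuate.
True-score variance = [0.85 + 0.70] − 0.14 = 1.55 − 0.14 = 1.41.
Reliability = 1.41 / 1.86 = 0.758.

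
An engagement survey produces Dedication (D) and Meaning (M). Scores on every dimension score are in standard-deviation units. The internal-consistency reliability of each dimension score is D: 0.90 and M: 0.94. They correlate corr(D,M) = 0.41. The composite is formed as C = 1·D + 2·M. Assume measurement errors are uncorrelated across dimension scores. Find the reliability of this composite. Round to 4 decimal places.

0.9488

Var(C) = 1 + 2² + 2·[2·0.41] = 5 + 1.64 = 6.64.
Under uncorrelated errors the observed covariances equal the true-score covariances, so only the own-variance terms attenuate.
True-score variance = [0.90 + 2²·0.94] + 1.64 = 4.66 + 1.64 = 6.3.
Reliability = 6.3 / 6.64 = 0.9488.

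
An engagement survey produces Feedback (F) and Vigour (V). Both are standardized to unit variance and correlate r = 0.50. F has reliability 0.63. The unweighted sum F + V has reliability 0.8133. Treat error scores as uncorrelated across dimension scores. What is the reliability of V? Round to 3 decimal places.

Var(F+V) = 2 + 2·0.50 = 3.000.
True-score variance = ρ_F + ρ_V + 2·0.50, so 0.8133 = (0.63 + ρ_V + 1.00) / 3.000.
ρ_V = 0.8133·3.000 − 0.63 − 1.00 = 0.810.

0.810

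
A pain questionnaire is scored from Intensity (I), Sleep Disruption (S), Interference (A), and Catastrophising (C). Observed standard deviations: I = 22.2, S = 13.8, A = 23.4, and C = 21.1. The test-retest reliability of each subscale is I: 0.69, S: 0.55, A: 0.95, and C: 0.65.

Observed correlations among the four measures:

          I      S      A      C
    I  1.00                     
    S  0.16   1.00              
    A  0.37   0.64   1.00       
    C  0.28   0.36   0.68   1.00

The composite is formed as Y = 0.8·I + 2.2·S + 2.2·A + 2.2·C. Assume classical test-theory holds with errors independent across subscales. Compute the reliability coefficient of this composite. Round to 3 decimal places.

Var(Y) = 0.8²·22.2² + 2.2²·13.8² + 2.2²·23.4² + 2.2²·21.1² + 2·[1.76·22.2·13.8·0.16 + 1.76·22.2·23.4·0.37 + 1.76·22.2·21.1·0.28 + 4.84·13.8·23.4·0.64 + 4.84·13.8·21.1·0.36 + 4.84·23.4·21.1·0.68] = 6042.15 + 7576.04 = 13618.2.
Because errors are independent across components, Cov(Tᵢ,Tⱼ) = Cov(Xᵢ,Xⱼ); the off-diagonal part of the true-score variance is the same as above.
True-score variance = [0.8²·22.2²·0.69 + 2.2²·13.8²·0.55 + 2.2²·23.4²·0.95 + 2.2²·21.1²·0.65] + 7576.04 = 4642.9 + 7576.04 = 12218.9.
Reliability = 12218.9 / 13618.2 = 0.897.

0.897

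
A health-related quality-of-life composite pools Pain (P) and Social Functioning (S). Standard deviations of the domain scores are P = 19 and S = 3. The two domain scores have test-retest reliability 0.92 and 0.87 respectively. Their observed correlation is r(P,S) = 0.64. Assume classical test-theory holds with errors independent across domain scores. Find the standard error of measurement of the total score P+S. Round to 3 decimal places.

Var(total) = 370 + 72.96 = 442.96.
True-score variance = 339.95 + 72.96 = 412.91, so reliability = 0.9322.
Error variance = 442.96 − 412.91 = 30.05; SEM = √30.05 = 5.482.

5.482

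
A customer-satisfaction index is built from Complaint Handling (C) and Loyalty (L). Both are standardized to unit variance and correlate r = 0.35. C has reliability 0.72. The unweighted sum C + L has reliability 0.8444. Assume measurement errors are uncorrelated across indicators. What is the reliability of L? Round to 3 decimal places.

Var(C+L) = 2 + 2·0.35 = 2.700.
True-score variance = ρ_C + ρ_L + 2·0.35, so 0.8444 = (0.72 + ρ_L + 0.70) / 2.700.
ρ_L = 0.8444·2.700 − 0.72 − 0.70 = 0.860.

0.860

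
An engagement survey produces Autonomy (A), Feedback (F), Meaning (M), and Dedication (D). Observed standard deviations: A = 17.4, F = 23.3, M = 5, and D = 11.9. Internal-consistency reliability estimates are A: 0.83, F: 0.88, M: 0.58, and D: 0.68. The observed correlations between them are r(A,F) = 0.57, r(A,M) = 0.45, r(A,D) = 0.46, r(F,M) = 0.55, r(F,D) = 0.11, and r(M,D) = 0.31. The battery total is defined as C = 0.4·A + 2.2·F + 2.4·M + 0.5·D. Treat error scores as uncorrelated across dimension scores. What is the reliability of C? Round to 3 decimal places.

0.905

Var(C) = 0.4²·17.4² + 2.2²·23.3² + 2.4²·5² + 0.5²·11.9² + 2·[0.88·17.4·23.3·0.57 + 0.96·17.4·5·0.45 + 0.2·17.4·11.9·0.46 + 5.28·23.3·5·0.55 + 1.1·23.3·11.9·0.11 + 1.2·5·11.9·0.31] = 2855.43 + 1307.98 = 4163.42.
With uncorrelated errors the cross-covariances are all true-score covariance, so they carry over unchanged; only the diagonal terms shrink to ρᵢσᵢ².
True-score variance = [0.4²·17.4²·0.83 + 2.2²·23.3²·0.88 + 2.4²·5²·0.58 + 0.5²·11.9²·0.68] + 1307.98 = 2460.08 + 1307.98 = 3768.06.
Reliability = 3768.06 / 4163.42 = 0.905.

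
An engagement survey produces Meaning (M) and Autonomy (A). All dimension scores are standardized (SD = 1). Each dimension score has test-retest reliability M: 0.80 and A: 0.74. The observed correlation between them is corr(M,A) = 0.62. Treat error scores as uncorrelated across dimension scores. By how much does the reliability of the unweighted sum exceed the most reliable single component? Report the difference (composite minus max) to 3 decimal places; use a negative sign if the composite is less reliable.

0.058

Var(sum) = 2 + 1.24 = 3.24; true-score variance = 1.54 + 1.24 = 2.78; composite reliability = 0.8580.
Max component reliability = 0.8000.
Difference = 0.8580 − 0.8000 = 0.058.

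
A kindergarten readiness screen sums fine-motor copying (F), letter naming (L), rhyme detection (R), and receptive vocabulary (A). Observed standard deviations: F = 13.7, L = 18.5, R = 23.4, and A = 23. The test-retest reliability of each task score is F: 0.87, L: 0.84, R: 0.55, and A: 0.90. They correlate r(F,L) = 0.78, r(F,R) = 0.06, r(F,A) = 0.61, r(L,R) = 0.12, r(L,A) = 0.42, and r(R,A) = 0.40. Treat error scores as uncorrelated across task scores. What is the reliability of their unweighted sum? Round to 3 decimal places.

Var(F+L+R+A) = 13.7² + 18.5² + 23.4² + 23² + 2·[13.7·18.5·0.78 + 13.7·23.4·0.06 + 13.7·23·0.61 + 18.5·23.4·0.12 + 18.5·23·0.42 + 23.4·23·0.40] = 1606.5 + 1710.15 = 3316.65.
Because errors are independent across components, Cov(Tᵢ,Tⱼ) = Cov(Xᵢ,Xⱼ); the off-diagonal part of the true-score variance is the same as above.
True-score variance = [13.7²·0.87 + 18.5²·0.84 + 23.4²·0.55 + 23²·0.90] + 1710.15 = 1228.04 + 1710.15 = 2938.19.
Reliability = 2938.19 / 3316.65 = 0.886.

0.886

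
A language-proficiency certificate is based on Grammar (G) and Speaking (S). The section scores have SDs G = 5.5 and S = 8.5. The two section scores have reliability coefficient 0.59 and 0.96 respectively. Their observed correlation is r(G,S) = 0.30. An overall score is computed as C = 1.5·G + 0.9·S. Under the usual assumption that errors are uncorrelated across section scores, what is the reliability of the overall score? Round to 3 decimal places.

0.816

Var(C) = 1.5²·5.5² + 0.9²·8.5² + 2·[1.35·5.5·8.5·0.30] = 126.585 + 37.8675 = 164.453.
Because errors are independent across components, Cov(Tᵢ,Tⱼ) = Cov(Xᵢ,Xⱼ); the off-diagonal part of the true-score variance is the same as above.
True-score variance = [1.5²·5.5²·0.59 + 0.9²·8.5²·0.96] + 37.8675 = 96.3385 + 37.8675 = 134.206.
Reliability = 134.206 / 164.453 = 0.816.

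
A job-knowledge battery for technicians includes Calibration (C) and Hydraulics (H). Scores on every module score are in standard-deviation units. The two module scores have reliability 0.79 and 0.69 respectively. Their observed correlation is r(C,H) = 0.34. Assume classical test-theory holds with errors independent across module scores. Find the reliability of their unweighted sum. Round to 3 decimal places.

Var(C+H) = 2 + 2·[0.34] = 2 + 0.68 = 2.68.
Under uncorrelated errors the observed covariances equal the true-score covariances, so only the own-variance terms attenuate.
True-score variance = [0.79 + 0.69] + 0.68 = 1.48 + 0.68 = 2.16.
Reliability = 2.16 / 2.68 = 0.806.

0.806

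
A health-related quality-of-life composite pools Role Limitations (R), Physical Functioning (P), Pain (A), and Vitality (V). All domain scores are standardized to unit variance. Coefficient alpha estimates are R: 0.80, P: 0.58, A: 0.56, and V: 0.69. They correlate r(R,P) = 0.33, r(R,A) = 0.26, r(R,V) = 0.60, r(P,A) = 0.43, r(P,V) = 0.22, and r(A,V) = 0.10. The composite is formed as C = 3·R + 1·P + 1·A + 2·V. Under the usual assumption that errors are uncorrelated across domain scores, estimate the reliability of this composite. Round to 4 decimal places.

0.8601

Var(C) = 3² + 1 + 1 + 2² + 2·[3·0.33 + 3·0.26 + 6·0.60 + 0.43 + 2·0.22 + 2·0.10] = 15 + 12.88 = 27.88.
Under uncorrelated errors the observed covariances equal the true-score covariances, so only the own-variance terms attenuate.
True-score variance = [3²·0.80 + 0.58 + 0.56 + 2²·0.69] + 12.88 = 11.1 + 12.88 = 23.98.
Reliability = 23.98 / 27.88 = 0.8601.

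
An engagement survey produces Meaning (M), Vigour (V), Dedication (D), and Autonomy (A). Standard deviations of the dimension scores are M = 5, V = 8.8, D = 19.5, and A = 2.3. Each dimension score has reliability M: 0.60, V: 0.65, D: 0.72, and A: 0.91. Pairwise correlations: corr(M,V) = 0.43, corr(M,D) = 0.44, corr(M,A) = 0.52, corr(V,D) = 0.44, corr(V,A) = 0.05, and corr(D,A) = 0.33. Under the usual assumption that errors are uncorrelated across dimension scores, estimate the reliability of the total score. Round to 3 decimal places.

0.821

Var(M+V+D+A) = 5² + 8.8² + 19.5² + 2.3² + 2·[5·8.8·0.43 + 5·19.5·0.44 + 5·2.3·0.52 + 8.8·19.5·0.44 + 8.8·2.3·0.05 + 19.5·2.3·0.33] = 487.98 + 318.233 = 806.213.
Under uncorrelated errors the observed covariances equal the true-score covariances, so only the own-variance terms attenuate.
True-score variance = [5²·0.60 + 8.8²·0.65 + 19.5²·0.72 + 2.3²·0.91] + 318.233 = 343.93 + 318.233 = 662.163.
Reliability = 662.163 / 806.213 = 0.821.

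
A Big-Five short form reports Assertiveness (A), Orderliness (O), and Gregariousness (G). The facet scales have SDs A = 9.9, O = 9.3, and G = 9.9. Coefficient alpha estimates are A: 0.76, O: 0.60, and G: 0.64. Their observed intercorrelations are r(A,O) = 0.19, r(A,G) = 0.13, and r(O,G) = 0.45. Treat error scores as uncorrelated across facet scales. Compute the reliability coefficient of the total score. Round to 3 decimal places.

0.781

Var(A+O+G) = 9.9² + 9.3² + 9.9² + 2·[9.9·9.3·0.19 + 9.9·9.9·0.13 + 9.3·9.9·0.45] = 282.51 + 143.332 = 425.842.
Under uncorrelated errors the observed covariances equal the true-score covariances, so only the own-variance terms attenuate.
True-score variance = [9.9²·0.76 + 9.3²·0.60 + 9.9²·0.64] + 143.332 = 189.108 + 143.332 = 332.44.
Reliability = 332.44 / 425.842 = 0.781.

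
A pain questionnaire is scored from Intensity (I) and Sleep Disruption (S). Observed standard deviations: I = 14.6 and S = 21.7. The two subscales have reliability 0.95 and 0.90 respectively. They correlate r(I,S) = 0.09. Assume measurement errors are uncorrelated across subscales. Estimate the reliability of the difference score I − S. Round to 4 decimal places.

0.9079

Var(I−S) = 14.6² + 21.7² − 2·14.6·21.7·0.09 = 684.05 − 57.0276 = 627.022.
With uncorrelated errors the cross-covariances are all true-score covariance, so they carry over unchanged; only the diagonal terms shrink to ρᵢσᵢ².
True-score variance = [14.6²·0.95 + 21.7²·0.90] − 57.0276 = 626.303 − 57.0276 = 569.275.
Reliability = 569.275 / 627.022 = 0.9079.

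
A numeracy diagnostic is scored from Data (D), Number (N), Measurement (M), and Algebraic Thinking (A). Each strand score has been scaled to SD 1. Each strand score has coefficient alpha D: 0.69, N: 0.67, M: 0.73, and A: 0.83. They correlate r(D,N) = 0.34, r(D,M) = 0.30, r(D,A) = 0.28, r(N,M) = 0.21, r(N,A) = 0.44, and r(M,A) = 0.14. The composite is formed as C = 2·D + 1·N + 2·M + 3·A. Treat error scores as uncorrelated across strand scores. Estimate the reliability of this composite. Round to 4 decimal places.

Var(C) = 2² + 1 + 2² + 3² + 2·[2·0.34 + 4·0.30 + 6·0.28 + 2·0.21 + 3·0.44 + 6·0.14] = 18 + 12.28 = 30.28.
Because errors are independent across components, Cov(Tᵢ,Tⱼ) = Cov(Xᵢ,Xⱼ); the off-diagonal part of the true-score variance is the same as above.
True-score variance = [2²·0.69 + 0.67 + 2²·0.73 + 3²·0.83] + 12.28 = 13.82 + 12.28 = 26.1.
Reliability = 26.1 / 30.28 = 0.8620.

0.8620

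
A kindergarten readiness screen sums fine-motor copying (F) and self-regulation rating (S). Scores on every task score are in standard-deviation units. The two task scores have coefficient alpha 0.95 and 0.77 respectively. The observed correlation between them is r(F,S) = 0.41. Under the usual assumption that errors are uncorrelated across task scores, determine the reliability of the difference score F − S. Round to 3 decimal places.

0.763

Var(F−S) = 1 + 1 − 2·0.41 = 2 − 0.82 = 1.18.
Under uncorrelated errors the observed covariances equal the true-score covariances, so only the own-variance terms attenuate.
True-score variance = [0.95 + 0.77] − 0.82 = 1.72 − 0.82 = 0.9.
Reliability = 0.9 / 1.18 = 0.763.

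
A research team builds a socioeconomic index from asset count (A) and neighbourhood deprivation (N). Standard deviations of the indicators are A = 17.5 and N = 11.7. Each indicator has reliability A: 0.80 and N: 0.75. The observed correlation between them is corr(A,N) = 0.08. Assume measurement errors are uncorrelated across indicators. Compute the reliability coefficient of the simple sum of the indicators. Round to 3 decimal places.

0.799

Var(A+N) = 17.5² + 11.7² + 2·[17.5·11.7·0.08] = 443.14 + 32.76 = 475.9.
Because errors are independent across components, Cov(Tᵢ,Tⱼ) = Cov(Xᵢ,Xⱼ); the off-diagonal part of the true-score variance is the same as above.
True-score variance = [17.5²·0.80 + 11.7²·0.75] + 32.76 = 347.668 + 32.76 = 380.428.
Reliability = 380.428 / 475.9 = 0.799.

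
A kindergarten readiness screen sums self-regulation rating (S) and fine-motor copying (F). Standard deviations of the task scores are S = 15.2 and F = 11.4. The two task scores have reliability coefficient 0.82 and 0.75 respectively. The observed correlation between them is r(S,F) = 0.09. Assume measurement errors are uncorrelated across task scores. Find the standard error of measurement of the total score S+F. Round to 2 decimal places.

8.61

Var(total) = 361 + 31.1904 = 392.19.
True-score variance = 286.923 + 31.1904 = 318.113, so reliability = 0.8111.
Error variance = 392.19 − 318.113 = 74.0772; SEM = √74.0772 = 8.61.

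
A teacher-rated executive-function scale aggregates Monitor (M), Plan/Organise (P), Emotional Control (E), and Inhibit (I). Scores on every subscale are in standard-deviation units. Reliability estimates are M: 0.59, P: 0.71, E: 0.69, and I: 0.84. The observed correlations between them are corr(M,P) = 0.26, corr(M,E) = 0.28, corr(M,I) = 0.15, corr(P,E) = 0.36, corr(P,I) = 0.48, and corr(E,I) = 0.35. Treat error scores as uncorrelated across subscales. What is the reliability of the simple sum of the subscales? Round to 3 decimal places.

Var(M+P+E+I) = 4 + 2·[0.26 + 0.28 + 0.15 + 0.36 + 0.48 + 0.35] = 4 + 3.76 = 7.76.
With uncorrelated errors the cross-covariances are all true-score covariance, so they carry over unchanged; only the diagonal terms shrink to ρᵢσᵢ².
True-score variance = [0.59 + 0.71 + 0.69 + 0.84] + 3.76 = 2.83 + 3.76 = 6.59.
Reliability = 6.59 / 7.76 = 0.849.

0.849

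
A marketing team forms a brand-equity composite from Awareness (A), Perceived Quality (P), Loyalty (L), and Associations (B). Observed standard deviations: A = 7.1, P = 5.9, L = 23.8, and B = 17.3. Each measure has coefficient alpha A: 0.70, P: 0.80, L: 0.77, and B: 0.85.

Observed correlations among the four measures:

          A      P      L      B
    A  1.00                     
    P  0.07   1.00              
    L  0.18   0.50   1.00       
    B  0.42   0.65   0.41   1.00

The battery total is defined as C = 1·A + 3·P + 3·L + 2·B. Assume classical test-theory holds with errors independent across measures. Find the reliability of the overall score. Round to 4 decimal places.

Var(C) = 7.1² + 3²·5.9² + 3²·23.8² + 2²·17.3² + 2·[3·7.1·5.9·0.07 + 3·7.1·23.8·0.18 + 2·7.1·17.3·0.42 + 9·5.9·23.8·0.50 + 6·5.9·17.3·0.65 + 6·23.8·17.3·0.41] = 6658.82 + 4492.13 = 11151.
Because errors are independent across components, Cov(Tᵢ,Tⱼ) = Cov(Xᵢ,Xⱼ); the off-diagonal part of the true-score variance is the same as above.
True-score variance = [7.1²·0.70 + 3²·5.9²·0.80 + 3²·23.8²·0.77 + 2²·17.3²·0.85] + 4492.13 = 5228.93 + 4492.13 = 9721.07.
Reliability = 9721.07 / 11151 = 0.8718.

0.8718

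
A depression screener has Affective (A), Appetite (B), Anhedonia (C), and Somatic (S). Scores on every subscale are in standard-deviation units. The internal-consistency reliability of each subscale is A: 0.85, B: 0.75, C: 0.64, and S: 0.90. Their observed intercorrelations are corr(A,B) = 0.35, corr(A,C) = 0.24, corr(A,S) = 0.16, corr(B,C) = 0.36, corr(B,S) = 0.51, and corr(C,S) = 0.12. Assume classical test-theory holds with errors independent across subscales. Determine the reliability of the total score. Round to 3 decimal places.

Var(A+B+C+S) = 4 + 2·[0.35 + 0.24 + 0.16 + 0.36 + 0.51 + 0.12] = 4 + 3.48 = 7.48.
Under uncorrelated errors the observed covariances equal the true-score covariances, so only the own-variance terms attenuate.
True-score variance = [0.85 + 0.75 + 0.64 + 0.90] + 3.48 = 3.14 + 3.48 = 6.62.
Reliability = 6.62 / 7.48 = 0.885.

0.885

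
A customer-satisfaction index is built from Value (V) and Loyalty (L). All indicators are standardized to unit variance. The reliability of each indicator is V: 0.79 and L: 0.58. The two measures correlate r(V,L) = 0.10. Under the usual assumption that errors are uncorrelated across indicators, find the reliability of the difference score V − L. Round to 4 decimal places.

0.6500

Var(V−L) = 1 + 1 − 2·0.10 = 2 − 0.2 = 1.8.
Because errors are independent across components, Cov(Tᵢ,Tⱼ) = Cov(Xᵢ,Xⱼ); the off-diagonal part of the true-score variance is the same as above.
True-score variance = [0.79 + 0.58] − 0.2 = 1.37 − 0.2 = 1.17.
Reliability = 1.17 / 1.8 = 0.6500.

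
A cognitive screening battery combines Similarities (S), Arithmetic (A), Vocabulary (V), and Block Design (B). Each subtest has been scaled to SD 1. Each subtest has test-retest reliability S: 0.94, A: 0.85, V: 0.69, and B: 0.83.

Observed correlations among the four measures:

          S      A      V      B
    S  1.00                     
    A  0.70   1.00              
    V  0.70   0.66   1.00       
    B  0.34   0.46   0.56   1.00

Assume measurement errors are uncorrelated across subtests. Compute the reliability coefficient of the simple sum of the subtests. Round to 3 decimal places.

0.936

Var(S+A+V+B) = 4 + 2·[0.70 + 0.70 + 0.34 + 0.66 + 0.46 + 0.56] = 4 + 6.84 = 10.84.
With uncorrelated errors the cross-covariances are all true-score covariance, so they carry over unchanged; only the diagonal terms shrink to ρᵢσᵢ².
True-score variance = [0.94 + 0.85 + 0.69 + 0.83] + 6.84 = 3.31 + 6.84 = 10.15.
Reliability = 10.15 / 10.84 = 0.936.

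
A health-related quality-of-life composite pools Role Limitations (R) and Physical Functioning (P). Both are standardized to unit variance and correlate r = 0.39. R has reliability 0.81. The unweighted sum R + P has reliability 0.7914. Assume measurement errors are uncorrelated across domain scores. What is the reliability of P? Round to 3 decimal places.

0.610

Var(R+P) = 2 + 2·0.39 = 2.780.
True-score variance = ρ_R + ρ_P + 2·0.39, so 0.7914 = (0.81 + ρ_P + 0.78) / 2.780.
ρ_P = 0.7914·2.780 − 0.81 − 0.78 = 0.610.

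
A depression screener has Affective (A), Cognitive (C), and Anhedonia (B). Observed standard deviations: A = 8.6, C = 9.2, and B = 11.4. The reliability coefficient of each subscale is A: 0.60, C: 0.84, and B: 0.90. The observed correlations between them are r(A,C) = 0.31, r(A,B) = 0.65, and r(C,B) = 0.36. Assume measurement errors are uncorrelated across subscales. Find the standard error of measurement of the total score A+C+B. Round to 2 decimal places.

7.49

Var(total) = 288.56 + 252.02 = 540.58.
True-score variance = 232.438 + 252.02 = 484.458, so reliability = 0.8962.
Error variance = 540.58 − 484.458 = 56.1224; SEM = √56.1224 = 7.49.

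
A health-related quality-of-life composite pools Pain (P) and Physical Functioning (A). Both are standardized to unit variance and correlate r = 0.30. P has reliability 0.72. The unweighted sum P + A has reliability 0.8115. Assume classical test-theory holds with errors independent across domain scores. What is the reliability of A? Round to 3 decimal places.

0.790

Var(P+A) = 2 + 2·0.30 = 2.600.
True-score variance = ρ_P + ρ_A + 2·0.30, so 0.8115 = (0.72 + ρ_A + 0.60) / 2.600.
ρ_A = 0.8115·2.600 − 0.72 − 0.60 = 0.790.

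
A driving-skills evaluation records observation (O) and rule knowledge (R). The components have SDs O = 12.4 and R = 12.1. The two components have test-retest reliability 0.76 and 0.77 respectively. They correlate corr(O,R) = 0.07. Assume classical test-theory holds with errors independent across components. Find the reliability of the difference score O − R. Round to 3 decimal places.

Var(O−R) = 12.4² + 12.1² − 2·12.4·12.1·0.07 = 300.17 − 21.0056 = 279.164.
Under uncorrelated errors the observed covariances equal the true-score covariances, so only the own-variance terms attenuate.
True-score variance = [12.4²·0.76 + 12.1²·0.77] − 21.0056 = 229.593 − 21.0056 = 208.588.
Reliability = 208.588 / 279.164 = 0.747.

0.747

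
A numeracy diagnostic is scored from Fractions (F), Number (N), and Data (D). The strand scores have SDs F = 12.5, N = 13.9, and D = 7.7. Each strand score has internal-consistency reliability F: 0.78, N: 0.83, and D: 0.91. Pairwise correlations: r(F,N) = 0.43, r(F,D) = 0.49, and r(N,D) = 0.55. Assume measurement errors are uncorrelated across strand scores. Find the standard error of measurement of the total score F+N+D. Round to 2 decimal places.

Var(total) = 408.75 + 361.483 = 770.233.
True-score variance = 336.193 + 361.483 = 697.676, so reliability = 0.9058.
Error variance = 770.233 − 697.676 = 72.5568; SEM = √72.5568 = 8.52.

8.52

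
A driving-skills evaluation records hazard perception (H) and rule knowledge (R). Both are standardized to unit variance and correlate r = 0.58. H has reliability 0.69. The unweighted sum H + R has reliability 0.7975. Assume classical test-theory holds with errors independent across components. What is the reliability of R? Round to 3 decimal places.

0.670

Var(H+R) = 2 + 2·0.58 = 3.160.
True-score variance = ρ_H + ρ_R + 2·0.58, so 0.7975 = (0.69 + ρ_R + 1.16) / 3.160.
ρ_R = 0.7975·3.160 − 0.69 − 1.16 = 0.670.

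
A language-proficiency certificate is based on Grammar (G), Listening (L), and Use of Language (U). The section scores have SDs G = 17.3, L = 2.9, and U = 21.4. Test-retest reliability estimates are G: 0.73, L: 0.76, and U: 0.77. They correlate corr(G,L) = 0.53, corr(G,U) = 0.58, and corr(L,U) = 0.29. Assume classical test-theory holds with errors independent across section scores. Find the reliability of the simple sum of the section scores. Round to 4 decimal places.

Var(G+L+U) = 17.3² + 2.9² + 21.4² + 2·[17.3·2.9·0.53 + 17.3·21.4·0.58 + 2.9·21.4·0.29] = 765.66 + 518.63 = 1284.29.
Because errors are independent across components, Cov(Tᵢ,Tⱼ) = Cov(Xᵢ,Xⱼ); the off-diagonal part of the true-score variance is the same as above.
True-score variance = [17.3²·0.73 + 2.9²·0.76 + 21.4²·0.77] + 518.63 = 577.502 + 518.63 = 1096.13.
Reliability = 1096.13 / 1284.29 = 0.8535.

0.8535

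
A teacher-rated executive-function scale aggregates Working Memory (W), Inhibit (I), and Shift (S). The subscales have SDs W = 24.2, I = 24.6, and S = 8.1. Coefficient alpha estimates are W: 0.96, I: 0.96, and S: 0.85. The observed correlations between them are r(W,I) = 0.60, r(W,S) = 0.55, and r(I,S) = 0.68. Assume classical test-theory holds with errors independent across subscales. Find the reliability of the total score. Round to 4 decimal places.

Var(W+I+S) = 24.2² + 24.6² + 8.1² + 2·[24.2·24.6·0.60 + 24.2·8.1·0.55 + 24.6·8.1·0.68] = 1256.41 + 1201 = 2457.41.
With uncorrelated errors the cross-covariances are all true-score covariance, so they carry over unchanged; only the diagonal terms shrink to ρᵢσᵢ².
True-score variance = [24.2²·0.96 + 24.6²·0.96 + 8.1²·0.85] + 1201 = 1198.94 + 1201 = 2399.94.
Reliability = 2399.94 / 2457.41 = 0.9766.

0.9766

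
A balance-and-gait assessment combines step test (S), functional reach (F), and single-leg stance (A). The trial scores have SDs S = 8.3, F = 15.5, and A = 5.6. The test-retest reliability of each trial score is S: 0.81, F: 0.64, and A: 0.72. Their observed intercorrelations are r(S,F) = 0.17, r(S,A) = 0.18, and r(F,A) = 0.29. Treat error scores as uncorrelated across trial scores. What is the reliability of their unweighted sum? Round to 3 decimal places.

0.760

Var(S+F+A) = 8.3² + 15.5² + 5.6² + 2·[8.3·15.5·0.17 + 8.3·5.6·0.18 + 15.5·5.6·0.29] = 340.5 + 110.818 = 451.318.
With uncorrelated errors the cross-covariances are all true-score covariance, so they carry over unchanged; only the diagonal terms shrink to ρᵢσᵢ².
True-score variance = [8.3²·0.81 + 15.5²·0.64 + 5.6²·0.72] + 110.818 = 232.14 + 110.818 = 342.958.
Reliability = 342.958 / 451.318 = 0.760.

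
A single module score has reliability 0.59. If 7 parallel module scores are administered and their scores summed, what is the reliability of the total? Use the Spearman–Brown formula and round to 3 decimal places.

0.910

ρ_k = kρ / (1 + (k−1)ρ) = 7·0.59 / (1 + 6·0.59) = 4.130 / 4.540 = 0.910.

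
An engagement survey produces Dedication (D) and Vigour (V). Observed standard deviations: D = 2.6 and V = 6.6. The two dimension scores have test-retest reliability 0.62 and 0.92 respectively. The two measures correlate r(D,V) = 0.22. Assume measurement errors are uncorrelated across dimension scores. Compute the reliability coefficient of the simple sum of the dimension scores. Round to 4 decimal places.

0.8954

Var(D+V) = 2.6² + 6.6² + 2·[2.6·6.6·0.22] = 50.32 + 7.5504 = 57.8704.
Because errors are independent across components, Cov(Tᵢ,Tⱼ) = Cov(Xᵢ,Xⱼ); the off-diagonal part of the true-score variance is the same as above.
True-score variance = [2.6²·0.62 + 6.6²·0.92] + 7.5504 = 44.2664 + 7.5504 = 51.8168.
Reliability = 51.8168 / 57.8704 = 0.8954.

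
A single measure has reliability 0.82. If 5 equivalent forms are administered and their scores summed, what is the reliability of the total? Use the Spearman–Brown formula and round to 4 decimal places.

0.9579

ρ_k = kρ / (1 + (k−1)ρ) = 5·0.82 / (1 + 4·0.82) = 4.100 / 4.280 = 0.9579.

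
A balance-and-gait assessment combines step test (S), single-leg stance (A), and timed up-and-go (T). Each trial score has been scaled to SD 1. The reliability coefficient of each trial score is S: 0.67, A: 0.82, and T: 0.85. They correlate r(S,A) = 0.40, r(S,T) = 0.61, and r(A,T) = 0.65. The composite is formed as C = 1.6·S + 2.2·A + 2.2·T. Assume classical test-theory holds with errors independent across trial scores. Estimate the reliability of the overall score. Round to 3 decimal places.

Var(C) = 1.6² + 2.2² + 2.2² + 2·[3.52·0.40 + 3.52·0.61 + 4.84·0.65] = 12.24 + 13.4024 = 25.6424.
With uncorrelated errors the cross-covariances are all true-score covariance, so they carry over unchanged; only the diagonal terms shrink to ρᵢσᵢ².
True-score variance = [1.6²·0.67 + 2.2²·0.82 + 2.2²·0.85] + 13.4024 = 9.798 + 13.4024 = 23.2004.
Reliability = 23.2004 / 25.6424 = 0.905.

0.905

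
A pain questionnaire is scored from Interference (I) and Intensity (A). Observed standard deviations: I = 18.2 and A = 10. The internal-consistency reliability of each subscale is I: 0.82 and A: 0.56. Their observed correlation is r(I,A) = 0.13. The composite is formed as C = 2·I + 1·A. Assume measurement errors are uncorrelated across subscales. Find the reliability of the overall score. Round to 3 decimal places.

Var(C) = 2²·18.2² + 10² + 2·[2·18.2·10·0.13] = 1424.96 + 94.64 = 1519.6.
With uncorrelated errors the cross-covariances are all true-score covariance, so they carry over unchanged; only the diagonal terms shrink to ρᵢσᵢ².
True-score variance = [2²·18.2²·0.82 + 10²·0.56] + 94.64 = 1142.47 + 94.64 = 1237.11.
Reliability = 1237.11 / 1519.6 = 0.814.

0.814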